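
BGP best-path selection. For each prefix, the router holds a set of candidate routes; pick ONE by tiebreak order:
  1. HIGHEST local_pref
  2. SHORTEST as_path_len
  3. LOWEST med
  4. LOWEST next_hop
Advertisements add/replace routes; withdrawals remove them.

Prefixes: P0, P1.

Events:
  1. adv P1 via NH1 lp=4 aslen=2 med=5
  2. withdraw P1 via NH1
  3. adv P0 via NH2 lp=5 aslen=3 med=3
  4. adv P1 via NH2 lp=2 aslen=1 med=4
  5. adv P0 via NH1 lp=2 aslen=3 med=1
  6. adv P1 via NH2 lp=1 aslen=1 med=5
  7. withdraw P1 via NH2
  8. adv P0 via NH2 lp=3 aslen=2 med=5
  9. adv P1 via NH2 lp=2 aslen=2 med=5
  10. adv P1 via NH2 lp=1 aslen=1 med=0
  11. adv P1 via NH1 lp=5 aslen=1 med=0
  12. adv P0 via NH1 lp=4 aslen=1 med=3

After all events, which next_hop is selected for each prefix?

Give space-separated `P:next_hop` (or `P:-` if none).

Op 1: best P0=- P1=NH1
Op 2: best P0=- P1=-
Op 3: best P0=NH2 P1=-
Op 4: best P0=NH2 P1=NH2
Op 5: best P0=NH2 P1=NH2
Op 6: best P0=NH2 P1=NH2
Op 7: best P0=NH2 P1=-
Op 8: best P0=NH2 P1=-
Op 9: best P0=NH2 P1=NH2
Op 10: best P0=NH2 P1=NH2
Op 11: best P0=NH2 P1=NH1
Op 12: best P0=NH1 P1=NH1

Answer: P0:NH1 P1:NH1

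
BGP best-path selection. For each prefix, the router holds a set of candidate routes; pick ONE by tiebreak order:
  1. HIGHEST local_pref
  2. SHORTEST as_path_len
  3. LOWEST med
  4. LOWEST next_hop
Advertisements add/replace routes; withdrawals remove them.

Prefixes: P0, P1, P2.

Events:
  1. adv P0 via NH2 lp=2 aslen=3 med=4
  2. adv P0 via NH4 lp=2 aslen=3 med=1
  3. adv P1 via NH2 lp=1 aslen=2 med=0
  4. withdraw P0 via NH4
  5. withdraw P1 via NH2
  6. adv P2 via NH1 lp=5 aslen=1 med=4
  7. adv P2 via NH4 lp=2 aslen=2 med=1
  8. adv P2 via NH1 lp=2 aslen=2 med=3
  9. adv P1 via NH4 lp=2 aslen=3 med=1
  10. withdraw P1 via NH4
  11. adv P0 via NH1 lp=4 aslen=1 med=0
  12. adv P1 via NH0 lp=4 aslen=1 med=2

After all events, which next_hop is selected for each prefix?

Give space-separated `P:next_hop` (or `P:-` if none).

Answer: P0:NH1 P1:NH0 P2:NH4

Derivation:
Op 1: best P0=NH2 P1=- P2=-
Op 2: best P0=NH4 P1=- P2=-
Op 3: best P0=NH4 P1=NH2 P2=-
Op 4: best P0=NH2 P1=NH2 P2=-
Op 5: best P0=NH2 P1=- P2=-
Op 6: best P0=NH2 P1=- P2=NH1
Op 7: best P0=NH2 P1=- P2=NH1
Op 8: best P0=NH2 P1=- P2=NH4
Op 9: best P0=NH2 P1=NH4 P2=NH4
Op 10: best P0=NH2 P1=- P2=NH4
Op 11: best P0=NH1 P1=- P2=NH4
Op 12: best P0=NH1 P1=NH0 P2=NH4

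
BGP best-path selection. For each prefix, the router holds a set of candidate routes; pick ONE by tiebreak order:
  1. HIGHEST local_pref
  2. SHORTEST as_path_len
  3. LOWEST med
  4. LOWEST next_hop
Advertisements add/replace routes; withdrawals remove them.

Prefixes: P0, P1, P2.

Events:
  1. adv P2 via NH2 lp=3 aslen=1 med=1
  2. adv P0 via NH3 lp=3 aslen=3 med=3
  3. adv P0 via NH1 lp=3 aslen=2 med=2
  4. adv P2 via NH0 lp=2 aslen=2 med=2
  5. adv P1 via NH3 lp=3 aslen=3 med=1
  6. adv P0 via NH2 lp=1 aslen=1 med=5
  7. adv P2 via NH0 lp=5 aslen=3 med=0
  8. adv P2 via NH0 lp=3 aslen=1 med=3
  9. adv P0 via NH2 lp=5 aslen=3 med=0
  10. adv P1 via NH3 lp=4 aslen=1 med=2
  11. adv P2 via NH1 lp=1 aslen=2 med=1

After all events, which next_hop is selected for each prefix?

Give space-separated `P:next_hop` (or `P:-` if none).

Answer: P0:NH2 P1:NH3 P2:NH2

Derivation:
Op 1: best P0=- P1=- P2=NH2
Op 2: best P0=NH3 P1=- P2=NH2
Op 3: best P0=NH1 P1=- P2=NH2
Op 4: best P0=NH1 P1=- P2=NH2
Op 5: best P0=NH1 P1=NH3 P2=NH2
Op 6: best P0=NH1 P1=NH3 P2=NH2
Op 7: best P0=NH1 P1=NH3 P2=NH0
Op 8: best P0=NH1 P1=NH3 P2=NH2
Op 9: best P0=NH2 P1=NH3 P2=NH2
Op 10: best P0=NH2 P1=NH3 P2=NH2
Op 11: best P0=NH2 P1=NH3 P2=NH2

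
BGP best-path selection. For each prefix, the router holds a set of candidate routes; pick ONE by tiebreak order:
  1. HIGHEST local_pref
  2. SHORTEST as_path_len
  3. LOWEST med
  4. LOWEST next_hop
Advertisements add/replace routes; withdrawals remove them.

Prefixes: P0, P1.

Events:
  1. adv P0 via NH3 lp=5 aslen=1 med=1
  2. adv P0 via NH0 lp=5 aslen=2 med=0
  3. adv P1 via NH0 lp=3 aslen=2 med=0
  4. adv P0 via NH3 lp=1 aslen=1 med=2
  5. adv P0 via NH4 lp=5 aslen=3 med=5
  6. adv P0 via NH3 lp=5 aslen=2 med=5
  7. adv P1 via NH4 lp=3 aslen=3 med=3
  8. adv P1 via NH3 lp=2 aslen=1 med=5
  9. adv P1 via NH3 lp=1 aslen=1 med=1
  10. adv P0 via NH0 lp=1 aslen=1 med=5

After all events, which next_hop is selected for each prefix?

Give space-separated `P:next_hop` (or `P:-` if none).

Answer: P0:NH3 P1:NH0

Derivation:
Op 1: best P0=NH3 P1=-
Op 2: best P0=NH3 P1=-
Op 3: best P0=NH3 P1=NH0
Op 4: best P0=NH0 P1=NH0
Op 5: best P0=NH0 P1=NH0
Op 6: best P0=NH0 P1=NH0
Op 7: best P0=NH0 P1=NH0
Op 8: best P0=NH0 P1=NH0
Op 9: best P0=NH0 P1=NH0
Op 10: best P0=NH3 P1=NH0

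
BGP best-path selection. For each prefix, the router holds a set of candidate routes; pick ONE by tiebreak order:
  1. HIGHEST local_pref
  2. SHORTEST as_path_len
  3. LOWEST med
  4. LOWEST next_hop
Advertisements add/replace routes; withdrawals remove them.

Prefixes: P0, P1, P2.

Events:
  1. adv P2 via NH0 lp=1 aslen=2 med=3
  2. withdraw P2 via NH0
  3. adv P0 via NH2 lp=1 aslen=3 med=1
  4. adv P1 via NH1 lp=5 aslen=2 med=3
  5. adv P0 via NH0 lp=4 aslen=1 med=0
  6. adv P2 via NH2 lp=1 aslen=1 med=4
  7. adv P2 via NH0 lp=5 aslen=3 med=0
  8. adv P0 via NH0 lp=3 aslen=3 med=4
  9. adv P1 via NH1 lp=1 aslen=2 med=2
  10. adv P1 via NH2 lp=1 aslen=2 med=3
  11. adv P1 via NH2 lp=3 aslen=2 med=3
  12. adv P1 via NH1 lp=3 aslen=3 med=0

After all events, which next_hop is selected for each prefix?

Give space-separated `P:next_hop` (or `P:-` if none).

Op 1: best P0=- P1=- P2=NH0
Op 2: best P0=- P1=- P2=-
Op 3: best P0=NH2 P1=- P2=-
Op 4: best P0=NH2 P1=NH1 P2=-
Op 5: best P0=NH0 P1=NH1 P2=-
Op 6: best P0=NH0 P1=NH1 P2=NH2
Op 7: best P0=NH0 P1=NH1 P2=NH0
Op 8: best P0=NH0 P1=NH1 P2=NH0
Op 9: best P0=NH0 P1=NH1 P2=NH0
Op 10: best P0=NH0 P1=NH1 P2=NH0
Op 11: best P0=NH0 P1=NH2 P2=NH0
Op 12: best P0=NH0 P1=NH2 P2=NH0

Answer: P0:NH0 P1:NH2 P2:NH0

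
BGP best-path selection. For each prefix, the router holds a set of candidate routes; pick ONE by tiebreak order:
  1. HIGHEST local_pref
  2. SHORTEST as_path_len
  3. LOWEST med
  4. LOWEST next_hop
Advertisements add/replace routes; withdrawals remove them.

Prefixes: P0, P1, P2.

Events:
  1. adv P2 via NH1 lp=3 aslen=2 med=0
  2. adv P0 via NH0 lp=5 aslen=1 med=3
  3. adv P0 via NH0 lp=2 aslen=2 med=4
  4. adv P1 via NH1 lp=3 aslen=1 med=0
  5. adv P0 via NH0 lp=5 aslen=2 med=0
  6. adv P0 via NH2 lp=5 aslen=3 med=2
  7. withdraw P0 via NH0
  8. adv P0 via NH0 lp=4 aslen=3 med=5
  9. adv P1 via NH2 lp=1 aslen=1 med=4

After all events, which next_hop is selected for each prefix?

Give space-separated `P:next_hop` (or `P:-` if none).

Answer: P0:NH2 P1:NH1 P2:NH1

Derivation:
Op 1: best P0=- P1=- P2=NH1
Op 2: best P0=NH0 P1=- P2=NH1
Op 3: best P0=NH0 P1=- P2=NH1
Op 4: best P0=NH0 P1=NH1 P2=NH1
Op 5: best P0=NH0 P1=NH1 P2=NH1
Op 6: best P0=NH0 P1=NH1 P2=NH1
Op 7: best P0=NH2 P1=NH1 P2=NH1
Op 8: best P0=NH2 P1=NH1 P2=NH1
Op 9: best P0=NH2 P1=NH1 P2=NH1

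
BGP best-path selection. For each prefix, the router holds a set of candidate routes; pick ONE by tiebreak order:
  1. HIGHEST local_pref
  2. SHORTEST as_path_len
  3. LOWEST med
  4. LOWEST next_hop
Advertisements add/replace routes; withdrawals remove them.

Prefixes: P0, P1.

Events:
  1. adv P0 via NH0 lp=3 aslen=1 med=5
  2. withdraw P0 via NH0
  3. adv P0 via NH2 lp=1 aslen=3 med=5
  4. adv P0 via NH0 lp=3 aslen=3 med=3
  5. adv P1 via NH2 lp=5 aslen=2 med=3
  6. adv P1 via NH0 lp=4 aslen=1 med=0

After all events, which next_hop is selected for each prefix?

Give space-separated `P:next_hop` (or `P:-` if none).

Op 1: best P0=NH0 P1=-
Op 2: best P0=- P1=-
Op 3: best P0=NH2 P1=-
Op 4: best P0=NH0 P1=-
Op 5: best P0=NH0 P1=NH2
Op 6: best P0=NH0 P1=NH2

Answer: P0:NH0 P1:NH2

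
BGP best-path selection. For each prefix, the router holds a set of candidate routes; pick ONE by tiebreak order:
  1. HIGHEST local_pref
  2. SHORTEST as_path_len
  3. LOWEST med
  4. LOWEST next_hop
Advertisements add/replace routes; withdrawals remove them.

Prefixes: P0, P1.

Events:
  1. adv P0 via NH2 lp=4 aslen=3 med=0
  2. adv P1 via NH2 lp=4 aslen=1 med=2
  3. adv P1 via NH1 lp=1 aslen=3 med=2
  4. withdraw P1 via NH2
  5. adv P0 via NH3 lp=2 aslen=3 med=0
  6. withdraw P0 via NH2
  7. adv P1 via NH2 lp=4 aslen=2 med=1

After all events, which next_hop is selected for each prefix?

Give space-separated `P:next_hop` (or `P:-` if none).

Answer: P0:NH3 P1:NH2

Derivation:
Op 1: best P0=NH2 P1=-
Op 2: best P0=NH2 P1=NH2
Op 3: best P0=NH2 P1=NH2
Op 4: best P0=NH2 P1=NH1
Op 5: best P0=NH2 P1=NH1
Op 6: best P0=NH3 P1=NH1
Op 7: best P0=NH3 P1=NH2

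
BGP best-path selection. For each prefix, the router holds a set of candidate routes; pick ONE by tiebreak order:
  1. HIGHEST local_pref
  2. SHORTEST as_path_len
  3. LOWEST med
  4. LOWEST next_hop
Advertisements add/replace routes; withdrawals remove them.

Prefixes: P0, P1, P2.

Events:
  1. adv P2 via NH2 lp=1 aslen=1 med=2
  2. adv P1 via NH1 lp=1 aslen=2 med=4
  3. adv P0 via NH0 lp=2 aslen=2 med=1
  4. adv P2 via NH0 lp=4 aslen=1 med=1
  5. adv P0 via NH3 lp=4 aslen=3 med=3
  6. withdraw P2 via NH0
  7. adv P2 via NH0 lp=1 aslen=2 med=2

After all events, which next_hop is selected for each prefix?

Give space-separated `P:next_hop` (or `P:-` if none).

Answer: P0:NH3 P1:NH1 P2:NH2

Derivation:
Op 1: best P0=- P1=- P2=NH2
Op 2: best P0=- P1=NH1 P2=NH2
Op 3: best P0=NH0 P1=NH1 P2=NH2
Op 4: best P0=NH0 P1=NH1 P2=NH0
Op 5: best P0=NH3 P1=NH1 P2=NH0
Op 6: best P0=NH3 P1=NH1 P2=NH2
Op 7: best P0=NH3 P1=NH1 P2=NH2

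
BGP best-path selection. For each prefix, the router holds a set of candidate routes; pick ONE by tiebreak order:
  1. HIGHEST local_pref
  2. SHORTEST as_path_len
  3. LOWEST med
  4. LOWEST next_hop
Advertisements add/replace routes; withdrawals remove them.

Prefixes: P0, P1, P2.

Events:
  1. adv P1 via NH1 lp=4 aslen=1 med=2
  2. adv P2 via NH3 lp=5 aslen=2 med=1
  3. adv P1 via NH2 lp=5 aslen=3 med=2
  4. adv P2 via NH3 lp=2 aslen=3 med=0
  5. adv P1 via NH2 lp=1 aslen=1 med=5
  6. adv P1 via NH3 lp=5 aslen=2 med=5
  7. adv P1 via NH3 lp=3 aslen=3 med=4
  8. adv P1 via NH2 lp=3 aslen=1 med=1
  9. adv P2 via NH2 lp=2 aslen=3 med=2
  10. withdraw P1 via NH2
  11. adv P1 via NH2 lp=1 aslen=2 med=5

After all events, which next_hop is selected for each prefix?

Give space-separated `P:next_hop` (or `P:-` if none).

Op 1: best P0=- P1=NH1 P2=-
Op 2: best P0=- P1=NH1 P2=NH3
Op 3: best P0=- P1=NH2 P2=NH3
Op 4: best P0=- P1=NH2 P2=NH3
Op 5: best P0=- P1=NH1 P2=NH3
Op 6: best P0=- P1=NH3 P2=NH3
Op 7: best P0=- P1=NH1 P2=NH3
Op 8: best P0=- P1=NH1 P2=NH3
Op 9: best P0=- P1=NH1 P2=NH3
Op 10: best P0=- P1=NH1 P2=NH3
Op 11: best P0=- P1=NH1 P2=NH3

Answer: P0:- P1:NH1 P2:NH3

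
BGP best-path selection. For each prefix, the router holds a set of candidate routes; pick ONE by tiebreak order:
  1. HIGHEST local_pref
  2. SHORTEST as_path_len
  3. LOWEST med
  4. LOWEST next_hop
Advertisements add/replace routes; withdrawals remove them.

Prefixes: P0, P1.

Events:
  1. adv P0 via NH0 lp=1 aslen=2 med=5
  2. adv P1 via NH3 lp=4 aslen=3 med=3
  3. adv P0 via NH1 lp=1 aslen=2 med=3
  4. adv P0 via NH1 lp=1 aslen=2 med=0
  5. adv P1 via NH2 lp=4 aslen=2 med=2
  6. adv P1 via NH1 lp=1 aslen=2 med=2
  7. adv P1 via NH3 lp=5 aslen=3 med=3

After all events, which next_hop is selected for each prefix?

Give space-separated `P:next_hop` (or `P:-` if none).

Op 1: best P0=NH0 P1=-
Op 2: best P0=NH0 P1=NH3
Op 3: best P0=NH1 P1=NH3
Op 4: best P0=NH1 P1=NH3
Op 5: best P0=NH1 P1=NH2
Op 6: best P0=NH1 P1=NH2
Op 7: best P0=NH1 P1=NH3

Answer: P0:NH1 P1:NH3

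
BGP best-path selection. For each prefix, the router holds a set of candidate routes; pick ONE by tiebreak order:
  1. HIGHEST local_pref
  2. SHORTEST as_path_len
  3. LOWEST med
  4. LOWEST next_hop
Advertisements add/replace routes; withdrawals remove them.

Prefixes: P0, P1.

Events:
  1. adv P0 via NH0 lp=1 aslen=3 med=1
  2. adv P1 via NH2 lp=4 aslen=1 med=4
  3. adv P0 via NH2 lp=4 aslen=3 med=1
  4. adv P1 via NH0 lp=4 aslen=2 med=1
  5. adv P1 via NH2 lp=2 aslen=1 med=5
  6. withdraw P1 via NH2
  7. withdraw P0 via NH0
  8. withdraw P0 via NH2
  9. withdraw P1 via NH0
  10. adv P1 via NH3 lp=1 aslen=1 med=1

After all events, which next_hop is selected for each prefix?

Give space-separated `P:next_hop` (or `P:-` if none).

Answer: P0:- P1:NH3

Derivation:
Op 1: best P0=NH0 P1=-
Op 2: best P0=NH0 P1=NH2
Op 3: best P0=NH2 P1=NH2
Op 4: best P0=NH2 P1=NH2
Op 5: best P0=NH2 P1=NH0
Op 6: best P0=NH2 P1=NH0
Op 7: best P0=NH2 P1=NH0
Op 8: best P0=- P1=NH0
Op 9: best P0=- P1=-
Op 10: best P0=- P1=NH3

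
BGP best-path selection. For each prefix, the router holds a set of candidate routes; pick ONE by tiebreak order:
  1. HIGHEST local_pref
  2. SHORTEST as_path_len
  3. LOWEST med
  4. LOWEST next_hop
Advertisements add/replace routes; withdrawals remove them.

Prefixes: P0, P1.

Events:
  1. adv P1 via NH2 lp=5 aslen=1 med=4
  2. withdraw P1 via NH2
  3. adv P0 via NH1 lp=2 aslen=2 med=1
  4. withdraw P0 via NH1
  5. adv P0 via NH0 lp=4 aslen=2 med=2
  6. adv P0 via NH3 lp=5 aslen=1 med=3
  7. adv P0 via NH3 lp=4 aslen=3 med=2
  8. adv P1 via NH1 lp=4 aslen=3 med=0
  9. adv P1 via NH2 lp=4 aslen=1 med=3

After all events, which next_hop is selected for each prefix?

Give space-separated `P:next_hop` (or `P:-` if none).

Answer: P0:NH0 P1:NH2

Derivation:
Op 1: best P0=- P1=NH2
Op 2: best P0=- P1=-
Op 3: best P0=NH1 P1=-
Op 4: best P0=- P1=-
Op 5: best P0=NH0 P1=-
Op 6: best P0=NH3 P1=-
Op 7: best P0=NH0 P1=-
Op 8: best P0=NH0 P1=NH1
Op 9: best P0=NH0 P1=NH2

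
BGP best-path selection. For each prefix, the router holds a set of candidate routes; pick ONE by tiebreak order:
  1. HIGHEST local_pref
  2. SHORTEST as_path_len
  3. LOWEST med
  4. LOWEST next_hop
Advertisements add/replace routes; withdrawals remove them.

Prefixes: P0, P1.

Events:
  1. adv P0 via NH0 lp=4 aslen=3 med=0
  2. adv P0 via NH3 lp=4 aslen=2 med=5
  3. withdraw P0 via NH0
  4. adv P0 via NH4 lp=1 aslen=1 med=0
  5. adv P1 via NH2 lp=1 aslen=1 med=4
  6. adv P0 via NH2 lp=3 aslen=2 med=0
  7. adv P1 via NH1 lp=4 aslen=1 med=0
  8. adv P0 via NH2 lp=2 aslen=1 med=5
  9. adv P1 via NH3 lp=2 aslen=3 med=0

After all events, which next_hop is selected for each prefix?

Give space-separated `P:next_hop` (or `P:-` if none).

Op 1: best P0=NH0 P1=-
Op 2: best P0=NH3 P1=-
Op 3: best P0=NH3 P1=-
Op 4: best P0=NH3 P1=-
Op 5: best P0=NH3 P1=NH2
Op 6: best P0=NH3 P1=NH2
Op 7: best P0=NH3 P1=NH1
Op 8: best P0=NH3 P1=NH1
Op 9: best P0=NH3 P1=NH1

Answer: P0:NH3 P1:NH1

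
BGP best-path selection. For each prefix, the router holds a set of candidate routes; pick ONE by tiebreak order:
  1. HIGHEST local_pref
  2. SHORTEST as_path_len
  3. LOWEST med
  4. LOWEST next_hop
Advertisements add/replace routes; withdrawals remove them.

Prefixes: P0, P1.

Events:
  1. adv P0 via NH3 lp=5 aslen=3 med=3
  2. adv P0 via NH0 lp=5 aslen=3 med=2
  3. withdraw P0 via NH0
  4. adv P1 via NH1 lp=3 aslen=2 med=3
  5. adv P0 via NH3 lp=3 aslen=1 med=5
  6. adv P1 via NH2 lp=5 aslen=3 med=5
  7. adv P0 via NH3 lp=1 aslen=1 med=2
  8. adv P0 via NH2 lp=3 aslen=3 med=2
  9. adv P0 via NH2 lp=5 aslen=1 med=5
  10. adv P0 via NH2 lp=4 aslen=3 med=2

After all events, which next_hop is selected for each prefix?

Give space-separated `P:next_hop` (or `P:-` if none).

Op 1: best P0=NH3 P1=-
Op 2: best P0=NH0 P1=-
Op 3: best P0=NH3 P1=-
Op 4: best P0=NH3 P1=NH1
Op 5: best P0=NH3 P1=NH1
Op 6: best P0=NH3 P1=NH2
Op 7: best P0=NH3 P1=NH2
Op 8: best P0=NH2 P1=NH2
Op 9: best P0=NH2 P1=NH2
Op 10: best P0=NH2 P1=NH2

Answer: P0:NH2 P1:NH2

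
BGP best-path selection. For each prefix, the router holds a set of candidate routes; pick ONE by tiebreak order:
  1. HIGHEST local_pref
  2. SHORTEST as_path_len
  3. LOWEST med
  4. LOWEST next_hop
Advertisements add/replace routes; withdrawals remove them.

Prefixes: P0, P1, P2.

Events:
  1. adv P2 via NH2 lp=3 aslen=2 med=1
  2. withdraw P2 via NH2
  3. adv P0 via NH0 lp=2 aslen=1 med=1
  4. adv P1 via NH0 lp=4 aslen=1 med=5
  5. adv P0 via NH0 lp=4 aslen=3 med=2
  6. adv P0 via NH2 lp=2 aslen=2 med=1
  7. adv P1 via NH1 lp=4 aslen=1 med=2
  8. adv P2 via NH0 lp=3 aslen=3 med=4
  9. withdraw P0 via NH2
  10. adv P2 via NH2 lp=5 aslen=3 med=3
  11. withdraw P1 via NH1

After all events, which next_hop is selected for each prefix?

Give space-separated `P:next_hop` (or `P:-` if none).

Answer: P0:NH0 P1:NH0 P2:NH2

Derivation:
Op 1: best P0=- P1=- P2=NH2
Op 2: best P0=- P1=- P2=-
Op 3: best P0=NH0 P1=- P2=-
Op 4: best P0=NH0 P1=NH0 P2=-
Op 5: best P0=NH0 P1=NH0 P2=-
Op 6: best P0=NH0 P1=NH0 P2=-
Op 7: best P0=NH0 P1=NH1 P2=-
Op 8: best P0=NH0 P1=NH1 P2=NH0
Op 9: best P0=NH0 P1=NH1 P2=NH0
Op 10: best P0=NH0 P1=NH1 P2=NH2
Op 11: best P0=NH0 P1=NH0 P2=NH2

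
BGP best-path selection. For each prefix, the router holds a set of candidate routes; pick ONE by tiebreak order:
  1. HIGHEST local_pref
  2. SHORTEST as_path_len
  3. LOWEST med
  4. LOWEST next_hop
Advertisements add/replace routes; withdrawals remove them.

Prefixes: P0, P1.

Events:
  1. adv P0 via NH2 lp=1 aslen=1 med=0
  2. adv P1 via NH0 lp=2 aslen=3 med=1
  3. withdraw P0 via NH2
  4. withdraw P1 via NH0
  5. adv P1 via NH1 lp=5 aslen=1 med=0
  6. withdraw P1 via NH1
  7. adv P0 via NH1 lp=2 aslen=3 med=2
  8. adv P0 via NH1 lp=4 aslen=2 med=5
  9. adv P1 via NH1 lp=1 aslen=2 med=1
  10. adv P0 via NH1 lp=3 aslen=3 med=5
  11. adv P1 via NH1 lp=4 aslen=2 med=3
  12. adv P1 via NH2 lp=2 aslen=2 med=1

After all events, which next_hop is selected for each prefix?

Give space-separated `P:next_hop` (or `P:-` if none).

Answer: P0:NH1 P1:NH1

Derivation:
Op 1: best P0=NH2 P1=-
Op 2: best P0=NH2 P1=NH0
Op 3: best P0=- P1=NH0
Op 4: best P0=- P1=-
Op 5: best P0=- P1=NH1
Op 6: best P0=- P1=-
Op 7: best P0=NH1 P1=-
Op 8: best P0=NH1 P1=-
Op 9: best P0=NH1 P1=NH1
Op 10: best P0=NH1 P1=NH1
Op 11: best P0=NH1 P1=NH1
Op 12: best P0=NH1 P1=NH1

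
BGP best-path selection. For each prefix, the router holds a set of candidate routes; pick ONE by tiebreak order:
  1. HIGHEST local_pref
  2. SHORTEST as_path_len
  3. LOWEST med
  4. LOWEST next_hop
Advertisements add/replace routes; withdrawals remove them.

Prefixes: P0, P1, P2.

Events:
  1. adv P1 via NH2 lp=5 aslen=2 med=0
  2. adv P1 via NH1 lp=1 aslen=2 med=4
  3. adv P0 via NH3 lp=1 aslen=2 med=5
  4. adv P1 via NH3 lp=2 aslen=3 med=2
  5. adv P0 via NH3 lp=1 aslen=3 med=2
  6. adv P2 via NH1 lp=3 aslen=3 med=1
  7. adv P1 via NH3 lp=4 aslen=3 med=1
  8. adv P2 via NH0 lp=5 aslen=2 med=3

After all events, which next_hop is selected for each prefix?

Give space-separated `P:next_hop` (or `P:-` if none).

Answer: P0:NH3 P1:NH2 P2:NH0

Derivation:
Op 1: best P0=- P1=NH2 P2=-
Op 2: best P0=- P1=NH2 P2=-
Op 3: best P0=NH3 P1=NH2 P2=-
Op 4: best P0=NH3 P1=NH2 P2=-
Op 5: best P0=NH3 P1=NH2 P2=-
Op 6: best P0=NH3 P1=NH2 P2=NH1
Op 7: best P0=NH3 P1=NH2 P2=NH1
Op 8: best P0=NH3 P1=NH2 P2=NH0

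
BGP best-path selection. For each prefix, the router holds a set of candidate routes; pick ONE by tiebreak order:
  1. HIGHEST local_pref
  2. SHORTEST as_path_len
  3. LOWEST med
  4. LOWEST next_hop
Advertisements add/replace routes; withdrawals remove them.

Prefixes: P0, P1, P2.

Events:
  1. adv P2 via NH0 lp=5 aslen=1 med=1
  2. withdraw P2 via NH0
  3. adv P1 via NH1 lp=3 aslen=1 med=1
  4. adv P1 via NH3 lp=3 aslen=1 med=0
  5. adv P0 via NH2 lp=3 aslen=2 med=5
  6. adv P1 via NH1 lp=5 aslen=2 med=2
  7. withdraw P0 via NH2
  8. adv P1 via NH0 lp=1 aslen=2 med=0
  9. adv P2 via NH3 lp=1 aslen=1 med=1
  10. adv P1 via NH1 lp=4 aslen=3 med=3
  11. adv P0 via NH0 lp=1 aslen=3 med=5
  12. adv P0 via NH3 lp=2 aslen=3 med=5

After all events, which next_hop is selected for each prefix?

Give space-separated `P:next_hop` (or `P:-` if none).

Op 1: best P0=- P1=- P2=NH0
Op 2: best P0=- P1=- P2=-
Op 3: best P0=- P1=NH1 P2=-
Op 4: best P0=- P1=NH3 P2=-
Op 5: best P0=NH2 P1=NH3 P2=-
Op 6: best P0=NH2 P1=NH1 P2=-
Op 7: best P0=- P1=NH1 P2=-
Op 8: best P0=- P1=NH1 P2=-
Op 9: best P0=- P1=NH1 P2=NH3
Op 10: best P0=- P1=NH1 P2=NH3
Op 11: best P0=NH0 P1=NH1 P2=NH3
Op 12: best P0=NH3 P1=NH1 P2=NH3

Answer: P0:NH3 P1:NH1 P2:NH3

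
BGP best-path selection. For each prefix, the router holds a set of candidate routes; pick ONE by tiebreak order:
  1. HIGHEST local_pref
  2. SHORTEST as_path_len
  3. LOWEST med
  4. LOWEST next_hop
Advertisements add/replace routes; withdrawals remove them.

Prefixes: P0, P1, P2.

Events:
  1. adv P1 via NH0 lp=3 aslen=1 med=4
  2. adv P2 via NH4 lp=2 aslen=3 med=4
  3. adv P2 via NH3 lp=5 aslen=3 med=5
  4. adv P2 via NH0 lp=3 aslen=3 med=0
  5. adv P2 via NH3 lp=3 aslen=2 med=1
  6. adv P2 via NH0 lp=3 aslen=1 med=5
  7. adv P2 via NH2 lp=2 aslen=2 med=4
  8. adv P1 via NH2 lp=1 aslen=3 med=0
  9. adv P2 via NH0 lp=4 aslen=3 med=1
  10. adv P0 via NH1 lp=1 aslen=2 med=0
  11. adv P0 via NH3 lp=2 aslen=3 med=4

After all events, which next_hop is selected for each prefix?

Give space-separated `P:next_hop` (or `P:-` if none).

Answer: P0:NH3 P1:NH0 P2:NH0

Derivation:
Op 1: best P0=- P1=NH0 P2=-
Op 2: best P0=- P1=NH0 P2=NH4
Op 3: best P0=- P1=NH0 P2=NH3
Op 4: best P0=- P1=NH0 P2=NH3
Op 5: best P0=- P1=NH0 P2=NH3
Op 6: best P0=- P1=NH0 P2=NH0
Op 7: best P0=- P1=NH0 P2=NH0
Op 8: best P0=- P1=NH0 P2=NH0
Op 9: best P0=- P1=NH0 P2=NH0
Op 10: best P0=NH1 P1=NH0 P2=NH0
Op 11: best P0=NH3 P1=NH0 P2=NH0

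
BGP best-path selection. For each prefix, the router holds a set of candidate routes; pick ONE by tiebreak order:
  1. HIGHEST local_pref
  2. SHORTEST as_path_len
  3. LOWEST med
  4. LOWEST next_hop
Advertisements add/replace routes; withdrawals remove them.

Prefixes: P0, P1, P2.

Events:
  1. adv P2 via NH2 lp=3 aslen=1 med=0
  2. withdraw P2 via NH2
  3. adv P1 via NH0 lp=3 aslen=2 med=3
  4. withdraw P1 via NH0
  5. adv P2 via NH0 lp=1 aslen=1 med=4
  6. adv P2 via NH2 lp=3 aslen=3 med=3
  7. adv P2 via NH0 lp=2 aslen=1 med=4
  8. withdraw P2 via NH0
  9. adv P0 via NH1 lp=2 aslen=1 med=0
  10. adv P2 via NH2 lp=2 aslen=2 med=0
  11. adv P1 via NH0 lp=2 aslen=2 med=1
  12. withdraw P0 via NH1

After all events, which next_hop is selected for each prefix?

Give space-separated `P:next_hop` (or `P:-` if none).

Op 1: best P0=- P1=- P2=NH2
Op 2: best P0=- P1=- P2=-
Op 3: best P0=- P1=NH0 P2=-
Op 4: best P0=- P1=- P2=-
Op 5: best P0=- P1=- P2=NH0
Op 6: best P0=- P1=- P2=NH2
Op 7: best P0=- P1=- P2=NH2
Op 8: best P0=- P1=- P2=NH2
Op 9: best P0=NH1 P1=- P2=NH2
Op 10: best P0=NH1 P1=- P2=NH2
Op 11: best P0=NH1 P1=NH0 P2=NH2
Op 12: best P0=- P1=NH0 P2=NH2

Answer: P0:- P1:NH0 P2:NH2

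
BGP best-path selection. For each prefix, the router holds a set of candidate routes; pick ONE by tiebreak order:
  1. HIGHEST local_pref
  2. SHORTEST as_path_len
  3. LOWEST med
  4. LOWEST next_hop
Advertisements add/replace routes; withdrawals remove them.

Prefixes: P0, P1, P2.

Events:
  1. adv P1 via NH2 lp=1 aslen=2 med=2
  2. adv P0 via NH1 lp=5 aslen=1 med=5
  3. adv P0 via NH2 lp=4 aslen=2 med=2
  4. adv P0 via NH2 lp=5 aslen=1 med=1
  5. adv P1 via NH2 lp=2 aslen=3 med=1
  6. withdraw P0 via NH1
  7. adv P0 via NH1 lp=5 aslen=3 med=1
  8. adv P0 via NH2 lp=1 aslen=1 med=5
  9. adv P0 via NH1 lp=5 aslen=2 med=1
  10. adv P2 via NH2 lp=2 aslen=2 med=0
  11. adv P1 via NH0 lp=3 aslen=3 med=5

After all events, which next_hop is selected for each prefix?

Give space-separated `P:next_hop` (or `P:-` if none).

Op 1: best P0=- P1=NH2 P2=-
Op 2: best P0=NH1 P1=NH2 P2=-
Op 3: best P0=NH1 P1=NH2 P2=-
Op 4: best P0=NH2 P1=NH2 P2=-
Op 5: best P0=NH2 P1=NH2 P2=-
Op 6: best P0=NH2 P1=NH2 P2=-
Op 7: best P0=NH2 P1=NH2 P2=-
Op 8: best P0=NH1 P1=NH2 P2=-
Op 9: best P0=NH1 P1=NH2 P2=-
Op 10: best P0=NH1 P1=NH2 P2=NH2
Op 11: best P0=NH1 P1=NH0 P2=NH2

Answer: P0:NH1 P1:NH0 P2:NH2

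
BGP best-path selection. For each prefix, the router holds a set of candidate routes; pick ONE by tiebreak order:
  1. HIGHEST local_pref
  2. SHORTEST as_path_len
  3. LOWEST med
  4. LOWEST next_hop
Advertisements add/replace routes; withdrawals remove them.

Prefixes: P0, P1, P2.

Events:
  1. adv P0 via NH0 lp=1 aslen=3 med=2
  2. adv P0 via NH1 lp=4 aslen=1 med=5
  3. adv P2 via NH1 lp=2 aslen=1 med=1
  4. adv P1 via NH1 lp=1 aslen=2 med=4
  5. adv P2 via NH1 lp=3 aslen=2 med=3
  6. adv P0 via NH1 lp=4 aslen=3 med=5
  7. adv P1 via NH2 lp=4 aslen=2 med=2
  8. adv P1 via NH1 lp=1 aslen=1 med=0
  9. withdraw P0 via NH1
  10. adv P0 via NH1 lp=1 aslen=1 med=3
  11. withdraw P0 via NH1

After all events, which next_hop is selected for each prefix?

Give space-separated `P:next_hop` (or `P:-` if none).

Op 1: best P0=NH0 P1=- P2=-
Op 2: best P0=NH1 P1=- P2=-
Op 3: best P0=NH1 P1=- P2=NH1
Op 4: best P0=NH1 P1=NH1 P2=NH1
Op 5: best P0=NH1 P1=NH1 P2=NH1
Op 6: best P0=NH1 P1=NH1 P2=NH1
Op 7: best P0=NH1 P1=NH2 P2=NH1
Op 8: best P0=NH1 P1=NH2 P2=NH1
Op 9: best P0=NH0 P1=NH2 P2=NH1
Op 10: best P0=NH1 P1=NH2 P2=NH1
Op 11: best P0=NH0 P1=NH2 P2=NH1

Answer: P0:NH0 P1:NH2 P2:NH1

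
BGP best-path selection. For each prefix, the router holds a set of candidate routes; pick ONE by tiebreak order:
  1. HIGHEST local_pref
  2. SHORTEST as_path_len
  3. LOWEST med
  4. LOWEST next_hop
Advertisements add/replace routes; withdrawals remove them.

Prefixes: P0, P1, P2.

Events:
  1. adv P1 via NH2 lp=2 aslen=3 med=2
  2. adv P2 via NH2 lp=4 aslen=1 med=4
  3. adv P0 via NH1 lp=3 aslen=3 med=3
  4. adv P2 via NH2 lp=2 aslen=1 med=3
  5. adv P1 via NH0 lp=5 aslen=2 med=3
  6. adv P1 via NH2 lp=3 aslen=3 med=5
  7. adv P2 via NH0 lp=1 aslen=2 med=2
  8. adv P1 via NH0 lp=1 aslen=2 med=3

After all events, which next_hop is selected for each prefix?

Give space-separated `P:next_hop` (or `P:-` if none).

Op 1: best P0=- P1=NH2 P2=-
Op 2: best P0=- P1=NH2 P2=NH2
Op 3: best P0=NH1 P1=NH2 P2=NH2
Op 4: best P0=NH1 P1=NH2 P2=NH2
Op 5: best P0=NH1 P1=NH0 P2=NH2
Op 6: best P0=NH1 P1=NH0 P2=NH2
Op 7: best P0=NH1 P1=NH0 P2=NH2
Op 8: best P0=NH1 P1=NH2 P2=NH2

Answer: P0:NH1 P1:NH2 P2:NH2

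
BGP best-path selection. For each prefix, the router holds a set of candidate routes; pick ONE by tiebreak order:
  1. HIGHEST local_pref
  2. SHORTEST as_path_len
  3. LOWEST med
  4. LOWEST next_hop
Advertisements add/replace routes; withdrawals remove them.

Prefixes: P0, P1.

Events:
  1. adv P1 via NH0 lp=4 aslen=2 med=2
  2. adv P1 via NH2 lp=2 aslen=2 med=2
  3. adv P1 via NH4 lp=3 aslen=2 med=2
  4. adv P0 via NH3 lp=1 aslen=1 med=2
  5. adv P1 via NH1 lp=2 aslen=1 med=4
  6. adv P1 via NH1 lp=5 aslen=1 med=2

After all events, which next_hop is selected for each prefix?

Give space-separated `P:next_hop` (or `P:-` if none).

Answer: P0:NH3 P1:NH1

Derivation:
Op 1: best P0=- P1=NH0
Op 2: best P0=- P1=NH0
Op 3: best P0=- P1=NH0
Op 4: best P0=NH3 P1=NH0
Op 5: best P0=NH3 P1=NH0
Op 6: best P0=NH3 P1=NH1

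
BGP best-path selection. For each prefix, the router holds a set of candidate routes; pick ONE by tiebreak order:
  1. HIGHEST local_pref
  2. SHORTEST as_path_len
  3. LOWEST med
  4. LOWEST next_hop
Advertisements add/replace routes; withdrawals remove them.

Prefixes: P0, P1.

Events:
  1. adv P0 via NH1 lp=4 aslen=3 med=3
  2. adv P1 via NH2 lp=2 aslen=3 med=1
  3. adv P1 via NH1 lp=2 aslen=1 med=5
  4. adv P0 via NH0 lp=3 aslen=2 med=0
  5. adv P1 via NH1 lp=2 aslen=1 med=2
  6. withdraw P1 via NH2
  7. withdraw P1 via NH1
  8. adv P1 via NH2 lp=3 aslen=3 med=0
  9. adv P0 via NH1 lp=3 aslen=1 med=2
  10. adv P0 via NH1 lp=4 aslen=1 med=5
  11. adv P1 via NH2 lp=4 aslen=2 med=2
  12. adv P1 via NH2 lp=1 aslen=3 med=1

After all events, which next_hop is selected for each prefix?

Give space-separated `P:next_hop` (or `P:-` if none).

Op 1: best P0=NH1 P1=-
Op 2: best P0=NH1 P1=NH2
Op 3: best P0=NH1 P1=NH1
Op 4: best P0=NH1 P1=NH1
Op 5: best P0=NH1 P1=NH1
Op 6: best P0=NH1 P1=NH1
Op 7: best P0=NH1 P1=-
Op 8: best P0=NH1 P1=NH2
Op 9: best P0=NH1 P1=NH2
Op 10: best P0=NH1 P1=NH2
Op 11: best P0=NH1 P1=NH2
Op 12: best P0=NH1 P1=NH2

Answer: P0:NH1 P1:NH2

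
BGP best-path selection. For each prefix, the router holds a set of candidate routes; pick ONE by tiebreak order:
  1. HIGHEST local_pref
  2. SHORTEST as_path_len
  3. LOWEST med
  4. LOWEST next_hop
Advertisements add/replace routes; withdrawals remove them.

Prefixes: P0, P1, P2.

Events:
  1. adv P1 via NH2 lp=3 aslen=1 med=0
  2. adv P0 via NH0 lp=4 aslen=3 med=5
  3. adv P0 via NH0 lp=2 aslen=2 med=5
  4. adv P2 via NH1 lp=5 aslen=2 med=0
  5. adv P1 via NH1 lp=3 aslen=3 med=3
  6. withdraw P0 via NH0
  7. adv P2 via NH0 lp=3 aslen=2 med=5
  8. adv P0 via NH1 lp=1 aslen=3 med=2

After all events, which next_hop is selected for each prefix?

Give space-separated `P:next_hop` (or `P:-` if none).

Answer: P0:NH1 P1:NH2 P2:NH1

Derivation:
Op 1: best P0=- P1=NH2 P2=-
Op 2: best P0=NH0 P1=NH2 P2=-
Op 3: best P0=NH0 P1=NH2 P2=-
Op 4: best P0=NH0 P1=NH2 P2=NH1
Op 5: best P0=NH0 P1=NH2 P2=NH1
Op 6: best P0=- P1=NH2 P2=NH1
Op 7: best P0=- P1=NH2 P2=NH1
Op 8: best P0=NH1 P1=NH2 P2=NH1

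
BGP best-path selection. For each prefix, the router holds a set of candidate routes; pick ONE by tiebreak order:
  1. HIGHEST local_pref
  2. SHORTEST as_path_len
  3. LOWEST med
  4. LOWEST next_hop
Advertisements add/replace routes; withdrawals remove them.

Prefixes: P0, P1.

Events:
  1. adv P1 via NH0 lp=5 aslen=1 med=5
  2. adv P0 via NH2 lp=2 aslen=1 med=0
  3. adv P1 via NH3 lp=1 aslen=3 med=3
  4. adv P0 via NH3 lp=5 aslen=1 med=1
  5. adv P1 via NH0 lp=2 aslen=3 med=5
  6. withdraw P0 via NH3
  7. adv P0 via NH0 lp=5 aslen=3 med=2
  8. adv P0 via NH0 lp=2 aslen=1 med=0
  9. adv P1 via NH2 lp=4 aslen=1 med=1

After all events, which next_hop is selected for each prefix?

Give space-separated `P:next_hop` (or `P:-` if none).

Answer: P0:NH0 P1:NH2

Derivation:
Op 1: best P0=- P1=NH0
Op 2: best P0=NH2 P1=NH0
Op 3: best P0=NH2 P1=NH0
Op 4: best P0=NH3 P1=NH0
Op 5: best P0=NH3 P1=NH0
Op 6: best P0=NH2 P1=NH0
Op 7: best P0=NH0 P1=NH0
Op 8: best P0=NH0 P1=NH0
Op 9: best P0=NH0 P1=NH2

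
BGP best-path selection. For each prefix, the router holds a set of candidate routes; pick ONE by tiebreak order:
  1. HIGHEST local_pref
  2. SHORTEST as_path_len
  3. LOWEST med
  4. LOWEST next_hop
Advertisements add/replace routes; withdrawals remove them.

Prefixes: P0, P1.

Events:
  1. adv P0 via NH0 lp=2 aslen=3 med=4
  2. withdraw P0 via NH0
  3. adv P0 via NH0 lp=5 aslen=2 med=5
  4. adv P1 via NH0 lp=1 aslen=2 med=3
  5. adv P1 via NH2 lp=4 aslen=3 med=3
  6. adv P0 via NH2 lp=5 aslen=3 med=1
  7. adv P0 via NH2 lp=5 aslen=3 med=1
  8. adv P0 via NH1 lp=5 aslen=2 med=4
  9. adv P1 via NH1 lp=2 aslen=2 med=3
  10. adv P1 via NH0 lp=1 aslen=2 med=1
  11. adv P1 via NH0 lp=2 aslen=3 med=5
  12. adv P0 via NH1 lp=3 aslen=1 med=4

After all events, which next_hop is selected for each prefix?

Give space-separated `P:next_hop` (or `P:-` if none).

Op 1: best P0=NH0 P1=-
Op 2: best P0=- P1=-
Op 3: best P0=NH0 P1=-
Op 4: best P0=NH0 P1=NH0
Op 5: best P0=NH0 P1=NH2
Op 6: best P0=NH0 P1=NH2
Op 7: best P0=NH0 P1=NH2
Op 8: best P0=NH1 P1=NH2
Op 9: best P0=NH1 P1=NH2
Op 10: best P0=NH1 P1=NH2
Op 11: best P0=NH1 P1=NH2
Op 12: best P0=NH0 P1=NH2

Answer: P0:NH0 P1:NH2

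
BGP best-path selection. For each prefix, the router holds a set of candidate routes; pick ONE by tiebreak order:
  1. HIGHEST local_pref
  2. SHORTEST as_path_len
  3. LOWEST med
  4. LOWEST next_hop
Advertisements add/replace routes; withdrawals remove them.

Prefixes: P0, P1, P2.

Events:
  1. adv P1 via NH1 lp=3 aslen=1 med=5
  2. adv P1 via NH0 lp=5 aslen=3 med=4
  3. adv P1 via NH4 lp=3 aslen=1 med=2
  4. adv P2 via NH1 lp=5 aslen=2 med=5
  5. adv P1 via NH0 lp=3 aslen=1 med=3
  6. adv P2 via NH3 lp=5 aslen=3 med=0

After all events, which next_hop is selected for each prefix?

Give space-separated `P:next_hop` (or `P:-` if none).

Answer: P0:- P1:NH4 P2:NH1

Derivation:
Op 1: best P0=- P1=NH1 P2=-
Op 2: best P0=- P1=NH0 P2=-
Op 3: best P0=- P1=NH0 P2=-
Op 4: best P0=- P1=NH0 P2=NH1
Op 5: best P0=- P1=NH4 P2=NH1
Op 6: best P0=- P1=NH4 P2=NH1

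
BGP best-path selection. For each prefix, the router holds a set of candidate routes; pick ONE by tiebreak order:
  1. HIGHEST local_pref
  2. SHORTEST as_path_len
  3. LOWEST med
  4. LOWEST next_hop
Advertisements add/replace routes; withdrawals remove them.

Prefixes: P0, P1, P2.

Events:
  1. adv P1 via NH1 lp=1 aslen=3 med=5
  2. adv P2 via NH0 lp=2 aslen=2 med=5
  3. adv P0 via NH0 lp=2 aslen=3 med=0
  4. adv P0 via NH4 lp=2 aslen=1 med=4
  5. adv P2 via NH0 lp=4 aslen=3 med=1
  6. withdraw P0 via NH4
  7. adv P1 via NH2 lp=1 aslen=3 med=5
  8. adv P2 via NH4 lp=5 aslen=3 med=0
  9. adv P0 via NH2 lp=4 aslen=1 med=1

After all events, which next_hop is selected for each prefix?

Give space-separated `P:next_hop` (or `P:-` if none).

Op 1: best P0=- P1=NH1 P2=-
Op 2: best P0=- P1=NH1 P2=NH0
Op 3: best P0=NH0 P1=NH1 P2=NH0
Op 4: best P0=NH4 P1=NH1 P2=NH0
Op 5: best P0=NH4 P1=NH1 P2=NH0
Op 6: best P0=NH0 P1=NH1 P2=NH0
Op 7: best P0=NH0 P1=NH1 P2=NH0
Op 8: best P0=NH0 P1=NH1 P2=NH4
Op 9: best P0=NH2 P1=NH1 P2=NH4

Answer: P0:NH2 P1:NH1 P2:NH4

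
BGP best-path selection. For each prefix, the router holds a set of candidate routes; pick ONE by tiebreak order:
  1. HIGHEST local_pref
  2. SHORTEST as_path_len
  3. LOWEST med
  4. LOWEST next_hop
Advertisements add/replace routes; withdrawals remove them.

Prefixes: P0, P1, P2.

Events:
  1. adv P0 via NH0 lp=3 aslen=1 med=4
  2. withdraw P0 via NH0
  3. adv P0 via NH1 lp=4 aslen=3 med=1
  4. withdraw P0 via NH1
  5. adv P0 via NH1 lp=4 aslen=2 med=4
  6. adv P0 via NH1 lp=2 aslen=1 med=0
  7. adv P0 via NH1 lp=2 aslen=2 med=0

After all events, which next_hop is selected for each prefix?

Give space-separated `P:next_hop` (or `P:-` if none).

Answer: P0:NH1 P1:- P2:-

Derivation:
Op 1: best P0=NH0 P1=- P2=-
Op 2: best P0=- P1=- P2=-
Op 3: best P0=NH1 P1=- P2=-
Op 4: best P0=- P1=- P2=-
Op 5: best P0=NH1 P1=- P2=-
Op 6: best P0=NH1 P1=- P2=-
Op 7: best P0=NH1 P1=- P2=-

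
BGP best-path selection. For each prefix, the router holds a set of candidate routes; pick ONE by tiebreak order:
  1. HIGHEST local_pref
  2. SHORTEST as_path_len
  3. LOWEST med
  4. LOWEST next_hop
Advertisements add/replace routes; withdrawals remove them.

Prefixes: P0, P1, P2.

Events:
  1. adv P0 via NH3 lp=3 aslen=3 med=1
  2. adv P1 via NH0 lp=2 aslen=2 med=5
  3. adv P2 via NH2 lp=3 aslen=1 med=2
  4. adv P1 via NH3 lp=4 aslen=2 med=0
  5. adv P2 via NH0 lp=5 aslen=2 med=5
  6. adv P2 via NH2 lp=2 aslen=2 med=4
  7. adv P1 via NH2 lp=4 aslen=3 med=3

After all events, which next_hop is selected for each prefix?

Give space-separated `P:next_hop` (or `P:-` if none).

Answer: P0:NH3 P1:NH3 P2:NH0

Derivation:
Op 1: best P0=NH3 P1=- P2=-
Op 2: best P0=NH3 P1=NH0 P2=-
Op 3: best P0=NH3 P1=NH0 P2=NH2
Op 4: best P0=NH3 P1=NH3 P2=NH2
Op 5: best P0=NH3 P1=NH3 P2=NH0
Op 6: best P0=NH3 P1=NH3 P2=NH0
Op 7: best P0=NH3 P1=NH3 P2=NH0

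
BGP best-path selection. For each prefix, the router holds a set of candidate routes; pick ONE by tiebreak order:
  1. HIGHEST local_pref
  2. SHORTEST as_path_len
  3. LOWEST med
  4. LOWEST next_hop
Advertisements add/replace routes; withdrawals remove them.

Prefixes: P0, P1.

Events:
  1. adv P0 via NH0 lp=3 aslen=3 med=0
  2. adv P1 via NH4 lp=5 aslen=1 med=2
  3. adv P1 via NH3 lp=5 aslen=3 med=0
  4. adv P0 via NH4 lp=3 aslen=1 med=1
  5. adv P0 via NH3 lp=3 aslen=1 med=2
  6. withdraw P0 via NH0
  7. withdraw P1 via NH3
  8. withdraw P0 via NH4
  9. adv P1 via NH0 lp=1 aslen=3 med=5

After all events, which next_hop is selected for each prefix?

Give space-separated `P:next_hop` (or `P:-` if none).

Op 1: best P0=NH0 P1=-
Op 2: best P0=NH0 P1=NH4
Op 3: best P0=NH0 P1=NH4
Op 4: best P0=NH4 P1=NH4
Op 5: best P0=NH4 P1=NH4
Op 6: best P0=NH4 P1=NH4
Op 7: best P0=NH4 P1=NH4
Op 8: best P0=NH3 P1=NH4
Op 9: best P0=NH3 P1=NH4

Answer: P0:NH3 P1:NH4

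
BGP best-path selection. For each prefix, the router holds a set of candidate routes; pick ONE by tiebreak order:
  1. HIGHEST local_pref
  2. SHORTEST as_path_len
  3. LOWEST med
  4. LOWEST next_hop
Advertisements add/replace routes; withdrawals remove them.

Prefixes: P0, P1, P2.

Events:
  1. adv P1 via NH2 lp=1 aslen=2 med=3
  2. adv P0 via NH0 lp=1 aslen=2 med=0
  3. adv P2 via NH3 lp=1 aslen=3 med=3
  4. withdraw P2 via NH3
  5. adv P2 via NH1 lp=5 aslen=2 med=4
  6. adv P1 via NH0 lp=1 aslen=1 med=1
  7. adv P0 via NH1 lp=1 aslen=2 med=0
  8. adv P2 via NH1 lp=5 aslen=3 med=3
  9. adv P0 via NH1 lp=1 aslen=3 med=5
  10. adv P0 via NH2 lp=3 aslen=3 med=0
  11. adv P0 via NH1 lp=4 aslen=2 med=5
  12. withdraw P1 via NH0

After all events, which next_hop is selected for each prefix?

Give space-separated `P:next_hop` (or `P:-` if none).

Op 1: best P0=- P1=NH2 P2=-
Op 2: best P0=NH0 P1=NH2 P2=-
Op 3: best P0=NH0 P1=NH2 P2=NH3
Op 4: best P0=NH0 P1=NH2 P2=-
Op 5: best P0=NH0 P1=NH2 P2=NH1
Op 6: best P0=NH0 P1=NH0 P2=NH1
Op 7: best P0=NH0 P1=NH0 P2=NH1
Op 8: best P0=NH0 P1=NH0 P2=NH1
Op 9: best P0=NH0 P1=NH0 P2=NH1
Op 10: best P0=NH2 P1=NH0 P2=NH1
Op 11: best P0=NH1 P1=NH0 P2=NH1
Op 12: best P0=NH1 P1=NH2 P2=NH1

Answer: P0:NH1 P1:NH2 P2:NH1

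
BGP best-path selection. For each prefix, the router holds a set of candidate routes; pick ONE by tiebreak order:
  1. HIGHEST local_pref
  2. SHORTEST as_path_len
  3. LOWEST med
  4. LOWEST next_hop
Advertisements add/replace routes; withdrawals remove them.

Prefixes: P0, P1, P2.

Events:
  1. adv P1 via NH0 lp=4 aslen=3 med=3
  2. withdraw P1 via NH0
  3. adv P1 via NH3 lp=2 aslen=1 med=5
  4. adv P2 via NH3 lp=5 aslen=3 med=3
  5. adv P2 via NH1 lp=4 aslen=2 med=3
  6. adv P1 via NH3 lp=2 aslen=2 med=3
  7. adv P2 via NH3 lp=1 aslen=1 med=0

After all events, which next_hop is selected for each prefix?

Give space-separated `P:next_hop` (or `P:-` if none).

Answer: P0:- P1:NH3 P2:NH1

Derivation:
Op 1: best P0=- P1=NH0 P2=-
Op 2: best P0=- P1=- P2=-
Op 3: best P0=- P1=NH3 P2=-
Op 4: best P0=- P1=NH3 P2=NH3
Op 5: best P0=- P1=NH3 P2=NH3
Op 6: best P0=- P1=NH3 P2=NH3
Op 7: best P0=- P1=NH3 P2=NH1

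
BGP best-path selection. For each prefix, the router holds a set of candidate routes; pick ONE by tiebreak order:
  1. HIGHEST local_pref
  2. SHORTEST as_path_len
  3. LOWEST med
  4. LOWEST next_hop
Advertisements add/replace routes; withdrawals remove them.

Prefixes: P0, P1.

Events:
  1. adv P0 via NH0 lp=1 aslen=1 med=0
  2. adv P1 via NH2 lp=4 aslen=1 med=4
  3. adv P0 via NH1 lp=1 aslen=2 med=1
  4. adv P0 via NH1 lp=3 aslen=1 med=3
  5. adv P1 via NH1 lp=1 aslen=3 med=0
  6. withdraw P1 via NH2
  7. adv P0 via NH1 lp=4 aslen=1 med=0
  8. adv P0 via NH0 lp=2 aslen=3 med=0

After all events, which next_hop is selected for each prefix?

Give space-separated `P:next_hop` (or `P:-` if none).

Op 1: best P0=NH0 P1=-
Op 2: best P0=NH0 P1=NH2
Op 3: best P0=NH0 P1=NH2
Op 4: best P0=NH1 P1=NH2
Op 5: best P0=NH1 P1=NH2
Op 6: best P0=NH1 P1=NH1
Op 7: best P0=NH1 P1=NH1
Op 8: best P0=NH1 P1=NH1

Answer: P0:NH1 P1:NH1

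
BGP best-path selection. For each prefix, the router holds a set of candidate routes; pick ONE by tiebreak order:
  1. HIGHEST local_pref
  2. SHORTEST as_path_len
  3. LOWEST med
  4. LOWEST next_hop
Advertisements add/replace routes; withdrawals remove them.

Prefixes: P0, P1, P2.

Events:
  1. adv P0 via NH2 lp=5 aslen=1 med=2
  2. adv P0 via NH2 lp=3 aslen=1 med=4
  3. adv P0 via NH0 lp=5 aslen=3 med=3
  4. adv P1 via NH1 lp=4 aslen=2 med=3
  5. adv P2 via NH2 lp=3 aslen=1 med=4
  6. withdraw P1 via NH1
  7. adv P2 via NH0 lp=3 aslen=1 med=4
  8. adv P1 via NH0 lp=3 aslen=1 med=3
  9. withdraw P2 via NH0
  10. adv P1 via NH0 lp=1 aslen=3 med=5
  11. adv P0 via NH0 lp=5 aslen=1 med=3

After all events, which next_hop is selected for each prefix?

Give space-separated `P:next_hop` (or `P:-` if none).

Answer: P0:NH0 P1:NH0 P2:NH2

Derivation:
Op 1: best P0=NH2 P1=- P2=-
Op 2: best P0=NH2 P1=- P2=-
Op 3: best P0=NH0 P1=- P2=-
Op 4: best P0=NH0 P1=NH1 P2=-
Op 5: best P0=NH0 P1=NH1 P2=NH2
Op 6: best P0=NH0 P1=- P2=NH2
Op 7: best P0=NH0 P1=- P2=NH0
Op 8: best P0=NH0 P1=NH0 P2=NH0
Op 9: best P0=NH0 P1=NH0 P2=NH2
Op 10: best P0=NH0 P1=NH0 P2=NH2
Op 11: best P0=NH0 P1=NH0 P2=NH2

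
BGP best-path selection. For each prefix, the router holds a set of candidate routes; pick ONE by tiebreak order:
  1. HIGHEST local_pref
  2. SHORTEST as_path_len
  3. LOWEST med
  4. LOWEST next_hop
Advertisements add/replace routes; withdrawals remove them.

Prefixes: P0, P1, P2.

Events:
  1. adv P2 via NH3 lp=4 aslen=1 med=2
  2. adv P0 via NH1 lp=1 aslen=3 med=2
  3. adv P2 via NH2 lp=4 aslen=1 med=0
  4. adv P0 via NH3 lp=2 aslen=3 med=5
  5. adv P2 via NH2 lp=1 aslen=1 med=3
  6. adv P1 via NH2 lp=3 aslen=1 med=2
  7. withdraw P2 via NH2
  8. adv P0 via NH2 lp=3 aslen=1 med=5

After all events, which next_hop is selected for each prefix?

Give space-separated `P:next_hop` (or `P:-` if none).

Op 1: best P0=- P1=- P2=NH3
Op 2: best P0=NH1 P1=- P2=NH3
Op 3: best P0=NH1 P1=- P2=NH2
Op 4: best P0=NH3 P1=- P2=NH2
Op 5: best P0=NH3 P1=- P2=NH3
Op 6: best P0=NH3 P1=NH2 P2=NH3
Op 7: best P0=NH3 P1=NH2 P2=NH3
Op 8: best P0=NH2 P1=NH2 P2=NH3

Answer: P0:NH2 P1:NH2 P2:NH3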